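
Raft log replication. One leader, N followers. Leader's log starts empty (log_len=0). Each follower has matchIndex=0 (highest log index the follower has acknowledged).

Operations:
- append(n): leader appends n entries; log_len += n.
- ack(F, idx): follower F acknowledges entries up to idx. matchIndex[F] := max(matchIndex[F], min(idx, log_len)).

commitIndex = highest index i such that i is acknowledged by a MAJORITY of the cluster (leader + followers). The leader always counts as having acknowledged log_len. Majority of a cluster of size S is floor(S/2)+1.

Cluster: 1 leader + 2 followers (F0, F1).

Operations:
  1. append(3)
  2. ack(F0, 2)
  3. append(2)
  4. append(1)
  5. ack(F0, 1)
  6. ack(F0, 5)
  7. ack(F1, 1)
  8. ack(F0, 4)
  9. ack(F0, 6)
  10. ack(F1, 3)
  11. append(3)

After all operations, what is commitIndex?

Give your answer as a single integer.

Op 1: append 3 -> log_len=3
Op 2: F0 acks idx 2 -> match: F0=2 F1=0; commitIndex=2
Op 3: append 2 -> log_len=5
Op 4: append 1 -> log_len=6
Op 5: F0 acks idx 1 -> match: F0=2 F1=0; commitIndex=2
Op 6: F0 acks idx 5 -> match: F0=5 F1=0; commitIndex=5
Op 7: F1 acks idx 1 -> match: F0=5 F1=1; commitIndex=5
Op 8: F0 acks idx 4 -> match: F0=5 F1=1; commitIndex=5
Op 9: F0 acks idx 6 -> match: F0=6 F1=1; commitIndex=6
Op 10: F1 acks idx 3 -> match: F0=6 F1=3; commitIndex=6
Op 11: append 3 -> log_len=9

Answer: 6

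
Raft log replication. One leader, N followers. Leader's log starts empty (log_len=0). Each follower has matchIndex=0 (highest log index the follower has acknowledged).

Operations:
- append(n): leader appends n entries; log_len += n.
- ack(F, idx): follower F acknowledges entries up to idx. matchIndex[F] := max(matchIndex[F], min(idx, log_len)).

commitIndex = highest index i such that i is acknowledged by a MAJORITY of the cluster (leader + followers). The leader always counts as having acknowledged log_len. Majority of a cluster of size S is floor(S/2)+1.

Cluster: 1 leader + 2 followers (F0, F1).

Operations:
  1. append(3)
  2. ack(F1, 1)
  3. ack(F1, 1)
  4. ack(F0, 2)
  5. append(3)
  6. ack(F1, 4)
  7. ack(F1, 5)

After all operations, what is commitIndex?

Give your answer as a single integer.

Op 1: append 3 -> log_len=3
Op 2: F1 acks idx 1 -> match: F0=0 F1=1; commitIndex=1
Op 3: F1 acks idx 1 -> match: F0=0 F1=1; commitIndex=1
Op 4: F0 acks idx 2 -> match: F0=2 F1=1; commitIndex=2
Op 5: append 3 -> log_len=6
Op 6: F1 acks idx 4 -> match: F0=2 F1=4; commitIndex=4
Op 7: F1 acks idx 5 -> match: F0=2 F1=5; commitIndex=5

Answer: 5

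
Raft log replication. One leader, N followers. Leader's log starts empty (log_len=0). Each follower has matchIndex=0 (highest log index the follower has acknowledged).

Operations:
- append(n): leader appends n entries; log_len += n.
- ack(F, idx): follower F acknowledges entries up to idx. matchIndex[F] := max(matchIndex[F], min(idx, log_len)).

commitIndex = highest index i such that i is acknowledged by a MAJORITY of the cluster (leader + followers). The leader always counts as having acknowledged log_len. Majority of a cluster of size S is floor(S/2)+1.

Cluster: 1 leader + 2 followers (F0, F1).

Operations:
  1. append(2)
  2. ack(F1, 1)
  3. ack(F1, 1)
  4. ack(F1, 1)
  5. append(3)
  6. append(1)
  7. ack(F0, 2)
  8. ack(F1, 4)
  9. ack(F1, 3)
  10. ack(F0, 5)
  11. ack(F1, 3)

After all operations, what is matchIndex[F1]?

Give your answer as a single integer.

Op 1: append 2 -> log_len=2
Op 2: F1 acks idx 1 -> match: F0=0 F1=1; commitIndex=1
Op 3: F1 acks idx 1 -> match: F0=0 F1=1; commitIndex=1
Op 4: F1 acks idx 1 -> match: F0=0 F1=1; commitIndex=1
Op 5: append 3 -> log_len=5
Op 6: append 1 -> log_len=6
Op 7: F0 acks idx 2 -> match: F0=2 F1=1; commitIndex=2
Op 8: F1 acks idx 4 -> match: F0=2 F1=4; commitIndex=4
Op 9: F1 acks idx 3 -> match: F0=2 F1=4; commitIndex=4
Op 10: F0 acks idx 5 -> match: F0=5 F1=4; commitIndex=5
Op 11: F1 acks idx 3 -> match: F0=5 F1=4; commitIndex=5

Answer: 4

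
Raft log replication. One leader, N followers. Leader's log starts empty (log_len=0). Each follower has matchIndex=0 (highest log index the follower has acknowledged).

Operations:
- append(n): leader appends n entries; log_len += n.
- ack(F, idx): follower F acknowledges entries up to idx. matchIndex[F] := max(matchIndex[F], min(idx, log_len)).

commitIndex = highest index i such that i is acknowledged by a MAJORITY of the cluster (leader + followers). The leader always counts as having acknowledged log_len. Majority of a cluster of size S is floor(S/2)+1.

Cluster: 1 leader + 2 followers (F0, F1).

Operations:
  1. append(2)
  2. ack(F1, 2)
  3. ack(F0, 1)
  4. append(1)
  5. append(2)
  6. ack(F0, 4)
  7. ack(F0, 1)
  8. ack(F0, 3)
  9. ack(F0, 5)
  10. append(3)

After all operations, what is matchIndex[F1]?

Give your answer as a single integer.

Op 1: append 2 -> log_len=2
Op 2: F1 acks idx 2 -> match: F0=0 F1=2; commitIndex=2
Op 3: F0 acks idx 1 -> match: F0=1 F1=2; commitIndex=2
Op 4: append 1 -> log_len=3
Op 5: append 2 -> log_len=5
Op 6: F0 acks idx 4 -> match: F0=4 F1=2; commitIndex=4
Op 7: F0 acks idx 1 -> match: F0=4 F1=2; commitIndex=4
Op 8: F0 acks idx 3 -> match: F0=4 F1=2; commitIndex=4
Op 9: F0 acks idx 5 -> match: F0=5 F1=2; commitIndex=5
Op 10: append 3 -> log_len=8

Answer: 2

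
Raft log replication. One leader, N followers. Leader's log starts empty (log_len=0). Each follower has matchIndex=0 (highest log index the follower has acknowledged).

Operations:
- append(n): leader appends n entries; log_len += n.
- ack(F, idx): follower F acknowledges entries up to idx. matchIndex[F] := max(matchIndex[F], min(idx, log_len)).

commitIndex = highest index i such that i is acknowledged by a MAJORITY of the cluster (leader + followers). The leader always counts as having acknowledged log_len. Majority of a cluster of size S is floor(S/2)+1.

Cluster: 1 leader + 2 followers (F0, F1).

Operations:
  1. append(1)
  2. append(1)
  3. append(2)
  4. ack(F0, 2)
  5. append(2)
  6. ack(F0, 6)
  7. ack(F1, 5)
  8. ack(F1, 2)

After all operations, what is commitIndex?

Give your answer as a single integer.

Op 1: append 1 -> log_len=1
Op 2: append 1 -> log_len=2
Op 3: append 2 -> log_len=4
Op 4: F0 acks idx 2 -> match: F0=2 F1=0; commitIndex=2
Op 5: append 2 -> log_len=6
Op 6: F0 acks idx 6 -> match: F0=6 F1=0; commitIndex=6
Op 7: F1 acks idx 5 -> match: F0=6 F1=5; commitIndex=6
Op 8: F1 acks idx 2 -> match: F0=6 F1=5; commitIndex=6

Answer: 6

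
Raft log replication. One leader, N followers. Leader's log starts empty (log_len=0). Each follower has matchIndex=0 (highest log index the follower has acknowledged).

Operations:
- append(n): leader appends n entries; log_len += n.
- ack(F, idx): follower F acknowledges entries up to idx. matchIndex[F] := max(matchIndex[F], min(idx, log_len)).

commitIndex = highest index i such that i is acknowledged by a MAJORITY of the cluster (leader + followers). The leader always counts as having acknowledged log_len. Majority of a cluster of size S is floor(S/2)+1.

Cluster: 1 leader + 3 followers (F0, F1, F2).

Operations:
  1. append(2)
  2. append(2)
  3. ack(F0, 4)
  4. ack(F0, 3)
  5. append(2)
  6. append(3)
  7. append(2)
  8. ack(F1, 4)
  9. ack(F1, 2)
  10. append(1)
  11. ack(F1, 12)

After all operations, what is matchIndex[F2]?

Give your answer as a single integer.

Answer: 0

Derivation:
Op 1: append 2 -> log_len=2
Op 2: append 2 -> log_len=4
Op 3: F0 acks idx 4 -> match: F0=4 F1=0 F2=0; commitIndex=0
Op 4: F0 acks idx 3 -> match: F0=4 F1=0 F2=0; commitIndex=0
Op 5: append 2 -> log_len=6
Op 6: append 3 -> log_len=9
Op 7: append 2 -> log_len=11
Op 8: F1 acks idx 4 -> match: F0=4 F1=4 F2=0; commitIndex=4
Op 9: F1 acks idx 2 -> match: F0=4 F1=4 F2=0; commitIndex=4
Op 10: append 1 -> log_len=12
Op 11: F1 acks idx 12 -> match: F0=4 F1=12 F2=0; commitIndex=4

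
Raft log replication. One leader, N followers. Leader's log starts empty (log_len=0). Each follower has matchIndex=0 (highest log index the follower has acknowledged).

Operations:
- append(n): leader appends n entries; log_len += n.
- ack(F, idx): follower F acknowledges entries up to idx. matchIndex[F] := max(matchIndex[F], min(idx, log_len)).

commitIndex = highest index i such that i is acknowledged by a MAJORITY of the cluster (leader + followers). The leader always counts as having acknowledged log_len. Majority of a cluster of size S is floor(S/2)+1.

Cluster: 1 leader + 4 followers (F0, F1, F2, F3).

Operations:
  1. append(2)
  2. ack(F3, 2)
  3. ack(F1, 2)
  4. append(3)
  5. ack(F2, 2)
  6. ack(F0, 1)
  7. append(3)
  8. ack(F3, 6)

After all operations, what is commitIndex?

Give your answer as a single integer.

Op 1: append 2 -> log_len=2
Op 2: F3 acks idx 2 -> match: F0=0 F1=0 F2=0 F3=2; commitIndex=0
Op 3: F1 acks idx 2 -> match: F0=0 F1=2 F2=0 F3=2; commitIndex=2
Op 4: append 3 -> log_len=5
Op 5: F2 acks idx 2 -> match: F0=0 F1=2 F2=2 F3=2; commitIndex=2
Op 6: F0 acks idx 1 -> match: F0=1 F1=2 F2=2 F3=2; commitIndex=2
Op 7: append 3 -> log_len=8
Op 8: F3 acks idx 6 -> match: F0=1 F1=2 F2=2 F3=6; commitIndex=2

Answer: 2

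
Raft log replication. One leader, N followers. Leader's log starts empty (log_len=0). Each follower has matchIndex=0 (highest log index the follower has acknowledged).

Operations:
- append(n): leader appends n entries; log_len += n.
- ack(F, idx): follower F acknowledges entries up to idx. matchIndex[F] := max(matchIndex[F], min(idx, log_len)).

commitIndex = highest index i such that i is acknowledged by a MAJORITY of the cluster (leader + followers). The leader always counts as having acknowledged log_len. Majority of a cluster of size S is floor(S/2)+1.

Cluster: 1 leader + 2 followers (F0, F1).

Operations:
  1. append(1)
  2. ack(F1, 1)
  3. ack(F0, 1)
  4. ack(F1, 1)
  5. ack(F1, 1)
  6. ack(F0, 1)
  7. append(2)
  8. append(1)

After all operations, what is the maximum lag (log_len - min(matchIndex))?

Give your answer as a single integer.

Op 1: append 1 -> log_len=1
Op 2: F1 acks idx 1 -> match: F0=0 F1=1; commitIndex=1
Op 3: F0 acks idx 1 -> match: F0=1 F1=1; commitIndex=1
Op 4: F1 acks idx 1 -> match: F0=1 F1=1; commitIndex=1
Op 5: F1 acks idx 1 -> match: F0=1 F1=1; commitIndex=1
Op 6: F0 acks idx 1 -> match: F0=1 F1=1; commitIndex=1
Op 7: append 2 -> log_len=3
Op 8: append 1 -> log_len=4

Answer: 3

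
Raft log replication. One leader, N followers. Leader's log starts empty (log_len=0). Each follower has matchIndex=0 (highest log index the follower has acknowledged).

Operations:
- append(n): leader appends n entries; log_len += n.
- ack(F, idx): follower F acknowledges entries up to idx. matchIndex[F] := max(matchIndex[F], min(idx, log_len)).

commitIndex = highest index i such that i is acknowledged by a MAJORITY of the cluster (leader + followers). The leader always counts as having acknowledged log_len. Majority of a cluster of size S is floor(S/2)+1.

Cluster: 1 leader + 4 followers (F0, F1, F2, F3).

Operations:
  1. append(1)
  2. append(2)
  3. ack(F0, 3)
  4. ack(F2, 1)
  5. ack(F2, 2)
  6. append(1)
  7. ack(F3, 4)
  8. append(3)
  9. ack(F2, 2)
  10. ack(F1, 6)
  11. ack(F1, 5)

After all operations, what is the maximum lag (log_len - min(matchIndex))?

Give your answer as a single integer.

Op 1: append 1 -> log_len=1
Op 2: append 2 -> log_len=3
Op 3: F0 acks idx 3 -> match: F0=3 F1=0 F2=0 F3=0; commitIndex=0
Op 4: F2 acks idx 1 -> match: F0=3 F1=0 F2=1 F3=0; commitIndex=1
Op 5: F2 acks idx 2 -> match: F0=3 F1=0 F2=2 F3=0; commitIndex=2
Op 6: append 1 -> log_len=4
Op 7: F3 acks idx 4 -> match: F0=3 F1=0 F2=2 F3=4; commitIndex=3
Op 8: append 3 -> log_len=7
Op 9: F2 acks idx 2 -> match: F0=3 F1=0 F2=2 F3=4; commitIndex=3
Op 10: F1 acks idx 6 -> match: F0=3 F1=6 F2=2 F3=4; commitIndex=4
Op 11: F1 acks idx 5 -> match: F0=3 F1=6 F2=2 F3=4; commitIndex=4

Answer: 5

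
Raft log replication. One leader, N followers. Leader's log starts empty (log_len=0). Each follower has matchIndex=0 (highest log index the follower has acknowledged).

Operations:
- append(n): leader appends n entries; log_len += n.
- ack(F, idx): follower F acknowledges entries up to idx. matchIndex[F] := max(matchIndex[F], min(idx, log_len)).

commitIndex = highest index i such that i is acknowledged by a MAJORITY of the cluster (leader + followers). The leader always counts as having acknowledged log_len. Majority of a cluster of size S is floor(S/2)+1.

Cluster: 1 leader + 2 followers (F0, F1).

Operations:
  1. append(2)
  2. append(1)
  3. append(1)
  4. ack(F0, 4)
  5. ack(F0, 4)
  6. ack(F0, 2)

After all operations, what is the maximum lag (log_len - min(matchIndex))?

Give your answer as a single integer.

Op 1: append 2 -> log_len=2
Op 2: append 1 -> log_len=3
Op 3: append 1 -> log_len=4
Op 4: F0 acks idx 4 -> match: F0=4 F1=0; commitIndex=4
Op 5: F0 acks idx 4 -> match: F0=4 F1=0; commitIndex=4
Op 6: F0 acks idx 2 -> match: F0=4 F1=0; commitIndex=4

Answer: 4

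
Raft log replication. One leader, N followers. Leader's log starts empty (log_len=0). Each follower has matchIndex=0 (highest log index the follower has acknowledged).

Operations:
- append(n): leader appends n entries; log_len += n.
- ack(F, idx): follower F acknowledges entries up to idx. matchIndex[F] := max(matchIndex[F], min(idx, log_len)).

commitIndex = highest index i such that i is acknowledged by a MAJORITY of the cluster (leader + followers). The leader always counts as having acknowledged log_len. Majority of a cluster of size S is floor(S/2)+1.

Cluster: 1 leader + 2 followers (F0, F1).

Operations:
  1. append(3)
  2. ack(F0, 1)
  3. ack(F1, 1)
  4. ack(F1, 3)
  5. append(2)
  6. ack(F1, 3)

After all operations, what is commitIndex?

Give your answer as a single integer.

Op 1: append 3 -> log_len=3
Op 2: F0 acks idx 1 -> match: F0=1 F1=0; commitIndex=1
Op 3: F1 acks idx 1 -> match: F0=1 F1=1; commitIndex=1
Op 4: F1 acks idx 3 -> match: F0=1 F1=3; commitIndex=3
Op 5: append 2 -> log_len=5
Op 6: F1 acks idx 3 -> match: F0=1 F1=3; commitIndex=3

Answer: 3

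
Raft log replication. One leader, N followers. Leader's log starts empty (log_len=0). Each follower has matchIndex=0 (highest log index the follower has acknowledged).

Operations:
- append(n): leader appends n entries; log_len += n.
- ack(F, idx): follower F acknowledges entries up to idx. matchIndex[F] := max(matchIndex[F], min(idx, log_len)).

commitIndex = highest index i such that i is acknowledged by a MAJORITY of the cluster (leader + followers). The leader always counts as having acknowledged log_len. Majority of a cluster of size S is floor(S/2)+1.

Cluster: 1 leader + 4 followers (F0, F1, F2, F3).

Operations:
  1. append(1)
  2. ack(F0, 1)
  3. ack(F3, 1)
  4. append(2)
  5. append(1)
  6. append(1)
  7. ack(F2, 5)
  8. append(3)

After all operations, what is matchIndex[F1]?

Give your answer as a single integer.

Op 1: append 1 -> log_len=1
Op 2: F0 acks idx 1 -> match: F0=1 F1=0 F2=0 F3=0; commitIndex=0
Op 3: F3 acks idx 1 -> match: F0=1 F1=0 F2=0 F3=1; commitIndex=1
Op 4: append 2 -> log_len=3
Op 5: append 1 -> log_len=4
Op 6: append 1 -> log_len=5
Op 7: F2 acks idx 5 -> match: F0=1 F1=0 F2=5 F3=1; commitIndex=1
Op 8: append 3 -> log_len=8

Answer: 0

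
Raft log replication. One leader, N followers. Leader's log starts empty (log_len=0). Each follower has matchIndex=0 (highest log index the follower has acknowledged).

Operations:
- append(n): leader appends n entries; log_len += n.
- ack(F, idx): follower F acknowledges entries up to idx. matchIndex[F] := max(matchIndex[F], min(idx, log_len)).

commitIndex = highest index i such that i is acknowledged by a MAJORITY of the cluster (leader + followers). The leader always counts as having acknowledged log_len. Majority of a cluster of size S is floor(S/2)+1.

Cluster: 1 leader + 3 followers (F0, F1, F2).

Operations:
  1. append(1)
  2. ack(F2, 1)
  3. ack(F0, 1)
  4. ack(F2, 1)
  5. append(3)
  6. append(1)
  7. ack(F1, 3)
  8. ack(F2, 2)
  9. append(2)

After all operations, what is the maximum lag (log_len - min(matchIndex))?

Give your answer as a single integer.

Op 1: append 1 -> log_len=1
Op 2: F2 acks idx 1 -> match: F0=0 F1=0 F2=1; commitIndex=0
Op 3: F0 acks idx 1 -> match: F0=1 F1=0 F2=1; commitIndex=1
Op 4: F2 acks idx 1 -> match: F0=1 F1=0 F2=1; commitIndex=1
Op 5: append 3 -> log_len=4
Op 6: append 1 -> log_len=5
Op 7: F1 acks idx 3 -> match: F0=1 F1=3 F2=1; commitIndex=1
Op 8: F2 acks idx 2 -> match: F0=1 F1=3 F2=2; commitIndex=2
Op 9: append 2 -> log_len=7

Answer: 6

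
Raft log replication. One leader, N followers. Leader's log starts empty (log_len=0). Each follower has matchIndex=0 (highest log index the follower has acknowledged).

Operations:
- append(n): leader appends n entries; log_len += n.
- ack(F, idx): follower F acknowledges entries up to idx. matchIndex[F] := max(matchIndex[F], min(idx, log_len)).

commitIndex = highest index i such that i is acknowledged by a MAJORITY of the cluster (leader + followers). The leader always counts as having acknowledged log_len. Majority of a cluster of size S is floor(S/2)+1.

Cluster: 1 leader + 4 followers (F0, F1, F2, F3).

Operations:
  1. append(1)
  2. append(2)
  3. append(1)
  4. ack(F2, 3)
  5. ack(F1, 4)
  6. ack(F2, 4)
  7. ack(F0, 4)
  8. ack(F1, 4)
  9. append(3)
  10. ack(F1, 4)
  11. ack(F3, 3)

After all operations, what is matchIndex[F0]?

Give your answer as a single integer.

Answer: 4

Derivation:
Op 1: append 1 -> log_len=1
Op 2: append 2 -> log_len=3
Op 3: append 1 -> log_len=4
Op 4: F2 acks idx 3 -> match: F0=0 F1=0 F2=3 F3=0; commitIndex=0
Op 5: F1 acks idx 4 -> match: F0=0 F1=4 F2=3 F3=0; commitIndex=3
Op 6: F2 acks idx 4 -> match: F0=0 F1=4 F2=4 F3=0; commitIndex=4
Op 7: F0 acks idx 4 -> match: F0=4 F1=4 F2=4 F3=0; commitIndex=4
Op 8: F1 acks idx 4 -> match: F0=4 F1=4 F2=4 F3=0; commitIndex=4
Op 9: append 3 -> log_len=7
Op 10: F1 acks idx 4 -> match: F0=4 F1=4 F2=4 F3=0; commitIndex=4
Op 11: F3 acks idx 3 -> match: F0=4 F1=4 F2=4 F3=3; commitIndex=4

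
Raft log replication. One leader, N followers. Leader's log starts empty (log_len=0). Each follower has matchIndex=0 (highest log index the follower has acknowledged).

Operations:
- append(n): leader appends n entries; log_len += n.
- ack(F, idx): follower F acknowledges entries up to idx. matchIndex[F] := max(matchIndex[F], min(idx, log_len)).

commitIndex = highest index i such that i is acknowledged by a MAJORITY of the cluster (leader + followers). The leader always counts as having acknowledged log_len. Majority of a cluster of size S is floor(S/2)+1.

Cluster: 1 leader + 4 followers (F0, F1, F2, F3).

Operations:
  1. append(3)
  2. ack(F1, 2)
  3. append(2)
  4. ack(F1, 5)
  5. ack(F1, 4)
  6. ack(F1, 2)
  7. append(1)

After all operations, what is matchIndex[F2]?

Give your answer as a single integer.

Op 1: append 3 -> log_len=3
Op 2: F1 acks idx 2 -> match: F0=0 F1=2 F2=0 F3=0; commitIndex=0
Op 3: append 2 -> log_len=5
Op 4: F1 acks idx 5 -> match: F0=0 F1=5 F2=0 F3=0; commitIndex=0
Op 5: F1 acks idx 4 -> match: F0=0 F1=5 F2=0 F3=0; commitIndex=0
Op 6: F1 acks idx 2 -> match: F0=0 F1=5 F2=0 F3=0; commitIndex=0
Op 7: append 1 -> log_len=6

Answer: 0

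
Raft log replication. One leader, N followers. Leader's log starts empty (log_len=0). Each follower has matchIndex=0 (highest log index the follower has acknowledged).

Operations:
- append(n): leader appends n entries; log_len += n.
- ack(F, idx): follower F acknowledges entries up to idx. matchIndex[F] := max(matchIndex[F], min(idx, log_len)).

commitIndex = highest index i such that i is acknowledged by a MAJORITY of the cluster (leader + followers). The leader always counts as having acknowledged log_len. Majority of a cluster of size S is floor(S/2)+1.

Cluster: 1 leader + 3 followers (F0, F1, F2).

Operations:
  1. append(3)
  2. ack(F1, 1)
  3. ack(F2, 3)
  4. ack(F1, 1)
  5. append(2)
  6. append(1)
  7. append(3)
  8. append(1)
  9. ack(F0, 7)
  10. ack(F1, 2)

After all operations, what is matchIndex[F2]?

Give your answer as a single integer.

Answer: 3

Derivation:
Op 1: append 3 -> log_len=3
Op 2: F1 acks idx 1 -> match: F0=0 F1=1 F2=0; commitIndex=0
Op 3: F2 acks idx 3 -> match: F0=0 F1=1 F2=3; commitIndex=1
Op 4: F1 acks idx 1 -> match: F0=0 F1=1 F2=3; commitIndex=1
Op 5: append 2 -> log_len=5
Op 6: append 1 -> log_len=6
Op 7: append 3 -> log_len=9
Op 8: append 1 -> log_len=10
Op 9: F0 acks idx 7 -> match: F0=7 F1=1 F2=3; commitIndex=3
Op 10: F1 acks idx 2 -> match: F0=7 F1=2 F2=3; commitIndex=3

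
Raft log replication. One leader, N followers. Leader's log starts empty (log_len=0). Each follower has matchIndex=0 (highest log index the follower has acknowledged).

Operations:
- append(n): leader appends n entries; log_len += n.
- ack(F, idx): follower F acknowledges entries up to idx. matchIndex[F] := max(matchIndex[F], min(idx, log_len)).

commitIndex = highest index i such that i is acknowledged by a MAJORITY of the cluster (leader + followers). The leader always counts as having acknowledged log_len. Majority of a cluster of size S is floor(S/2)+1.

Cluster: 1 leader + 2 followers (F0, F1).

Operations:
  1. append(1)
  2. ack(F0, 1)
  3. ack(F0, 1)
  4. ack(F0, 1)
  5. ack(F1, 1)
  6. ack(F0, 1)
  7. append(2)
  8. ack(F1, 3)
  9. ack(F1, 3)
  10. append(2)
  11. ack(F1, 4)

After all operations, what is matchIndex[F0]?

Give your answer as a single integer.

Answer: 1

Derivation:
Op 1: append 1 -> log_len=1
Op 2: F0 acks idx 1 -> match: F0=1 F1=0; commitIndex=1
Op 3: F0 acks idx 1 -> match: F0=1 F1=0; commitIndex=1
Op 4: F0 acks idx 1 -> match: F0=1 F1=0; commitIndex=1
Op 5: F1 acks idx 1 -> match: F0=1 F1=1; commitIndex=1
Op 6: F0 acks idx 1 -> match: F0=1 F1=1; commitIndex=1
Op 7: append 2 -> log_len=3
Op 8: F1 acks idx 3 -> match: F0=1 F1=3; commitIndex=3
Op 9: F1 acks idx 3 -> match: F0=1 F1=3; commitIndex=3
Op 10: append 2 -> log_len=5
Op 11: F1 acks idx 4 -> match: F0=1 F1=4; commitIndex=4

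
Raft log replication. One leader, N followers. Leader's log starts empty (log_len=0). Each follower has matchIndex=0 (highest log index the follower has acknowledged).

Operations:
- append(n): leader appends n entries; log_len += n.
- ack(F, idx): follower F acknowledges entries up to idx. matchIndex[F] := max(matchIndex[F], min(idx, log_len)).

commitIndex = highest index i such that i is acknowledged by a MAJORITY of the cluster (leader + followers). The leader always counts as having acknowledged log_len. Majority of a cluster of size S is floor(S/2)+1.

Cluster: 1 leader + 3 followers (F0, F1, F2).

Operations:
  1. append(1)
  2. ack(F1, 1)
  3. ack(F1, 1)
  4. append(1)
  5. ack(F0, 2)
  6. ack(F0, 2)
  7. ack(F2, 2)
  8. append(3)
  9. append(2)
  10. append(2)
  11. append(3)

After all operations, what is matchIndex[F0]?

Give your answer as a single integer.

Answer: 2

Derivation:
Op 1: append 1 -> log_len=1
Op 2: F1 acks idx 1 -> match: F0=0 F1=1 F2=0; commitIndex=0
Op 3: F1 acks idx 1 -> match: F0=0 F1=1 F2=0; commitIndex=0
Op 4: append 1 -> log_len=2
Op 5: F0 acks idx 2 -> match: F0=2 F1=1 F2=0; commitIndex=1
Op 6: F0 acks idx 2 -> match: F0=2 F1=1 F2=0; commitIndex=1
Op 7: F2 acks idx 2 -> match: F0=2 F1=1 F2=2; commitIndex=2
Op 8: append 3 -> log_len=5
Op 9: append 2 -> log_len=7
Op 10: append 2 -> log_len=9
Op 11: append 3 -> log_len=12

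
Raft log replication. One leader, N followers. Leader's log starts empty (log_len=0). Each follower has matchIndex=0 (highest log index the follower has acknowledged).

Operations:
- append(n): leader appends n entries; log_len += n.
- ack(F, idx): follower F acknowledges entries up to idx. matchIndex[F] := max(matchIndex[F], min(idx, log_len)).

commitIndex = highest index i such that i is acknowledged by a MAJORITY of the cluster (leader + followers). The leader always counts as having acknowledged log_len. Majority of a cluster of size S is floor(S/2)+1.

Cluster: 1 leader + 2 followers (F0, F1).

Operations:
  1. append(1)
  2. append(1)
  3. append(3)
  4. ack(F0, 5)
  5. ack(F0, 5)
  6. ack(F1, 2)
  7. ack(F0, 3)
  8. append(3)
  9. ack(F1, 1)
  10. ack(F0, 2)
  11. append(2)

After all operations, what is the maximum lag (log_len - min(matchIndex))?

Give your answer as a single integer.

Op 1: append 1 -> log_len=1
Op 2: append 1 -> log_len=2
Op 3: append 3 -> log_len=5
Op 4: F0 acks idx 5 -> match: F0=5 F1=0; commitIndex=5
Op 5: F0 acks idx 5 -> match: F0=5 F1=0; commitIndex=5
Op 6: F1 acks idx 2 -> match: F0=5 F1=2; commitIndex=5
Op 7: F0 acks idx 3 -> match: F0=5 F1=2; commitIndex=5
Op 8: append 3 -> log_len=8
Op 9: F1 acks idx 1 -> match: F0=5 F1=2; commitIndex=5
Op 10: F0 acks idx 2 -> match: F0=5 F1=2; commitIndex=5
Op 11: append 2 -> log_len=10

Answer: 8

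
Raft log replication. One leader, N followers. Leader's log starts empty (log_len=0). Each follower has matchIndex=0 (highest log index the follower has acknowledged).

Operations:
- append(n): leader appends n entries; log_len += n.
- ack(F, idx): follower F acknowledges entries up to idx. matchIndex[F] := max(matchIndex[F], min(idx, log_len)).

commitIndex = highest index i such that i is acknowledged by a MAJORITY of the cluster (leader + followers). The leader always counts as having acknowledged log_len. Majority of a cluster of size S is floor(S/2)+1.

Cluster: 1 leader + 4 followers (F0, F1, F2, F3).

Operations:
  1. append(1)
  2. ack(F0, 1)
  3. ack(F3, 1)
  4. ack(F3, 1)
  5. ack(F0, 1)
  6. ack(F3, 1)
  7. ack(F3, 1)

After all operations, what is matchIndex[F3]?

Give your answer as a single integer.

Op 1: append 1 -> log_len=1
Op 2: F0 acks idx 1 -> match: F0=1 F1=0 F2=0 F3=0; commitIndex=0
Op 3: F3 acks idx 1 -> match: F0=1 F1=0 F2=0 F3=1; commitIndex=1
Op 4: F3 acks idx 1 -> match: F0=1 F1=0 F2=0 F3=1; commitIndex=1
Op 5: F0 acks idx 1 -> match: F0=1 F1=0 F2=0 F3=1; commitIndex=1
Op 6: F3 acks idx 1 -> match: F0=1 F1=0 F2=0 F3=1; commitIndex=1
Op 7: F3 acks idx 1 -> match: F0=1 F1=0 F2=0 F3=1; commitIndex=1

Answer: 1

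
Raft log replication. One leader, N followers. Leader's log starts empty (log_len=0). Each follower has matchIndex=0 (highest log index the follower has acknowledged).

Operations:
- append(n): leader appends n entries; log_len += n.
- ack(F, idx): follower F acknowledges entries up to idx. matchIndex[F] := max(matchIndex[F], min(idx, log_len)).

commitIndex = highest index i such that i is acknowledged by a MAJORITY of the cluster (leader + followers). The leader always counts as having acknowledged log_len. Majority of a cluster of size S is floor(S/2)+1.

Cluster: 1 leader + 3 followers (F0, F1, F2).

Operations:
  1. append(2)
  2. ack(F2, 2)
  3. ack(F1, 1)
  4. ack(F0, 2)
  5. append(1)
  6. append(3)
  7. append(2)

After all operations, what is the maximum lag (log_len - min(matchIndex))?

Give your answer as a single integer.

Op 1: append 2 -> log_len=2
Op 2: F2 acks idx 2 -> match: F0=0 F1=0 F2=2; commitIndex=0
Op 3: F1 acks idx 1 -> match: F0=0 F1=1 F2=2; commitIndex=1
Op 4: F0 acks idx 2 -> match: F0=2 F1=1 F2=2; commitIndex=2
Op 5: append 1 -> log_len=3
Op 6: append 3 -> log_len=6
Op 7: append 2 -> log_len=8

Answer: 7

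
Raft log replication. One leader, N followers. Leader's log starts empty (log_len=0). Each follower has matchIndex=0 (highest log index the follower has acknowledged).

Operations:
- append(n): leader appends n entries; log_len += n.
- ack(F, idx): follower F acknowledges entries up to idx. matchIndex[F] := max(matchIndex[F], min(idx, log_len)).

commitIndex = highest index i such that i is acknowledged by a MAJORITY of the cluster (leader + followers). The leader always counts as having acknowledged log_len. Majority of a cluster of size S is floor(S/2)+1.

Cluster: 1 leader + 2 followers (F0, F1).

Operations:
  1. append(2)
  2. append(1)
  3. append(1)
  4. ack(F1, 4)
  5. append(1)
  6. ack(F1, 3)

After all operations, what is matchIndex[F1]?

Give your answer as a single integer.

Op 1: append 2 -> log_len=2
Op 2: append 1 -> log_len=3
Op 3: append 1 -> log_len=4
Op 4: F1 acks idx 4 -> match: F0=0 F1=4; commitIndex=4
Op 5: append 1 -> log_len=5
Op 6: F1 acks idx 3 -> match: F0=0 F1=4; commitIndex=4

Answer: 4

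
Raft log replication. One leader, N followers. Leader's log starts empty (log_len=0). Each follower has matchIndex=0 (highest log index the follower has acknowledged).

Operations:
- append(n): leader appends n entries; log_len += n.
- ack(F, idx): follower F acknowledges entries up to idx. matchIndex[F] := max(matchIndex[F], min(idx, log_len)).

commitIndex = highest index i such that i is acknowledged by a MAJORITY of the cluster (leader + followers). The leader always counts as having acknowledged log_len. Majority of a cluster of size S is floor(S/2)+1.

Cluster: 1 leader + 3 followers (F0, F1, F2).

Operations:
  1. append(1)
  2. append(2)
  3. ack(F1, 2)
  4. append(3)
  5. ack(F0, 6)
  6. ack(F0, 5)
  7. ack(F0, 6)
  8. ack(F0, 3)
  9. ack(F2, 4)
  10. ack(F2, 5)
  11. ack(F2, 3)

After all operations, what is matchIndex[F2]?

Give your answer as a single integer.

Op 1: append 1 -> log_len=1
Op 2: append 2 -> log_len=3
Op 3: F1 acks idx 2 -> match: F0=0 F1=2 F2=0; commitIndex=0
Op 4: append 3 -> log_len=6
Op 5: F0 acks idx 6 -> match: F0=6 F1=2 F2=0; commitIndex=2
Op 6: F0 acks idx 5 -> match: F0=6 F1=2 F2=0; commitIndex=2
Op 7: F0 acks idx 6 -> match: F0=6 F1=2 F2=0; commitIndex=2
Op 8: F0 acks idx 3 -> match: F0=6 F1=2 F2=0; commitIndex=2
Op 9: F2 acks idx 4 -> match: F0=6 F1=2 F2=4; commitIndex=4
Op 10: F2 acks idx 5 -> match: F0=6 F1=2 F2=5; commitIndex=5
Op 11: F2 acks idx 3 -> match: F0=6 F1=2 F2=5; commitIndex=5

Answer: 5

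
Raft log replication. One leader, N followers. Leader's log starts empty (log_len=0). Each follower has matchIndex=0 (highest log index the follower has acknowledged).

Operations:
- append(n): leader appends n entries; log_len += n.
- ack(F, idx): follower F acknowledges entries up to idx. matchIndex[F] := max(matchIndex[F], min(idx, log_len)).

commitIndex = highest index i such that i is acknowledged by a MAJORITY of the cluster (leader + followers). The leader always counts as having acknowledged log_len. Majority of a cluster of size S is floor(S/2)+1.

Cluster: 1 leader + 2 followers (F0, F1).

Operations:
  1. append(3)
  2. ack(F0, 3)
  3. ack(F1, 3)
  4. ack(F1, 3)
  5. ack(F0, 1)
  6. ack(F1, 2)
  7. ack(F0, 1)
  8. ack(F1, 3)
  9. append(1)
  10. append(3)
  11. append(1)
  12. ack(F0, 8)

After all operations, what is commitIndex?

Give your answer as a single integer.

Op 1: append 3 -> log_len=3
Op 2: F0 acks idx 3 -> match: F0=3 F1=0; commitIndex=3
Op 3: F1 acks idx 3 -> match: F0=3 F1=3; commitIndex=3
Op 4: F1 acks idx 3 -> match: F0=3 F1=3; commitIndex=3
Op 5: F0 acks idx 1 -> match: F0=3 F1=3; commitIndex=3
Op 6: F1 acks idx 2 -> match: F0=3 F1=3; commitIndex=3
Op 7: F0 acks idx 1 -> match: F0=3 F1=3; commitIndex=3
Op 8: F1 acks idx 3 -> match: F0=3 F1=3; commitIndex=3
Op 9: append 1 -> log_len=4
Op 10: append 3 -> log_len=7
Op 11: append 1 -> log_len=8
Op 12: F0 acks idx 8 -> match: F0=8 F1=3; commitIndex=8

Answer: 8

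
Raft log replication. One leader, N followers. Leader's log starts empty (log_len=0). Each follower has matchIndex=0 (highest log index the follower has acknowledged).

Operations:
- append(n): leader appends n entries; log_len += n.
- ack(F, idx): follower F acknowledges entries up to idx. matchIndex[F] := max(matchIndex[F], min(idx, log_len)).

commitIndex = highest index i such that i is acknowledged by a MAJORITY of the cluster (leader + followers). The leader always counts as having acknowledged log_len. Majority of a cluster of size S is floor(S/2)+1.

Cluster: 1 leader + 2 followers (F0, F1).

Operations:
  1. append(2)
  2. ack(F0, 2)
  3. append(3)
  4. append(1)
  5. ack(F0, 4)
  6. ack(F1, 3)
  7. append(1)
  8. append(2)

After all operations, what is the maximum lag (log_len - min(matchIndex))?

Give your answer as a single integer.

Answer: 6

Derivation:
Op 1: append 2 -> log_len=2
Op 2: F0 acks idx 2 -> match: F0=2 F1=0; commitIndex=2
Op 3: append 3 -> log_len=5
Op 4: append 1 -> log_len=6
Op 5: F0 acks idx 4 -> match: F0=4 F1=0; commitIndex=4
Op 6: F1 acks idx 3 -> match: F0=4 F1=3; commitIndex=4
Op 7: append 1 -> log_len=7
Op 8: append 2 -> log_len=9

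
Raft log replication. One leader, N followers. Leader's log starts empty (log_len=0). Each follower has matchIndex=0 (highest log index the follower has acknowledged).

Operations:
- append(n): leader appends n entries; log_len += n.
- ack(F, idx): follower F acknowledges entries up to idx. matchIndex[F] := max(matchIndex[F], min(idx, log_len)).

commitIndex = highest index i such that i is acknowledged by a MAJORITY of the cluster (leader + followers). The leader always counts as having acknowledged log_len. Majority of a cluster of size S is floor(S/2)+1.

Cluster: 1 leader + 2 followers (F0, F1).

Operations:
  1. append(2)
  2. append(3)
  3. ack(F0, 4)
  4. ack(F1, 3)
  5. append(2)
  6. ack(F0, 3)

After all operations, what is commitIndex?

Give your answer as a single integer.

Op 1: append 2 -> log_len=2
Op 2: append 3 -> log_len=5
Op 3: F0 acks idx 4 -> match: F0=4 F1=0; commitIndex=4
Op 4: F1 acks idx 3 -> match: F0=4 F1=3; commitIndex=4
Op 5: append 2 -> log_len=7
Op 6: F0 acks idx 3 -> match: F0=4 F1=3; commitIndex=4

Answer: 4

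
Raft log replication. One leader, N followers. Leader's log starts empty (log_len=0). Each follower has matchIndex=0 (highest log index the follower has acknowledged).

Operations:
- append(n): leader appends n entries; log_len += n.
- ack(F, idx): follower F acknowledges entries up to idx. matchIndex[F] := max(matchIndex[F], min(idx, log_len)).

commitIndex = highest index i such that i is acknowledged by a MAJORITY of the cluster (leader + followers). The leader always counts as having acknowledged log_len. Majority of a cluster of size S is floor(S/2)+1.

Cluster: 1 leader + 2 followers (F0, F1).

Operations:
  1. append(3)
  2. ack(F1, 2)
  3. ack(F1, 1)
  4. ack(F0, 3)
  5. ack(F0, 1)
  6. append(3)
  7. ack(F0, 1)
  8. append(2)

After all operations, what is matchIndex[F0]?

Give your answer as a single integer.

Answer: 3

Derivation:
Op 1: append 3 -> log_len=3
Op 2: F1 acks idx 2 -> match: F0=0 F1=2; commitIndex=2
Op 3: F1 acks idx 1 -> match: F0=0 F1=2; commitIndex=2
Op 4: F0 acks idx 3 -> match: F0=3 F1=2; commitIndex=3
Op 5: F0 acks idx 1 -> match: F0=3 F1=2; commitIndex=3
Op 6: append 3 -> log_len=6
Op 7: F0 acks idx 1 -> match: F0=3 F1=2; commitIndex=3
Op 8: append 2 -> log_len=8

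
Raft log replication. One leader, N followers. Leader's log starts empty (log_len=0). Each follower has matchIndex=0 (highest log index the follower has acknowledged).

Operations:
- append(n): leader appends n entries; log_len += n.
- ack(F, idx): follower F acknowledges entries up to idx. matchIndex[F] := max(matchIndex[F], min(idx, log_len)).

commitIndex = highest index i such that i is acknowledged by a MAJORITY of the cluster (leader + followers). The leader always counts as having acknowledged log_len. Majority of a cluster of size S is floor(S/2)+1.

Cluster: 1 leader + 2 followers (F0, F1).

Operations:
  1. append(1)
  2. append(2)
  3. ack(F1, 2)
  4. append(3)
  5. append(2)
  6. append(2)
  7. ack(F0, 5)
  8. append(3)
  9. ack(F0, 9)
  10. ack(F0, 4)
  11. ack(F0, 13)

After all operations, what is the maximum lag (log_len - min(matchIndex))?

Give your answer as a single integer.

Op 1: append 1 -> log_len=1
Op 2: append 2 -> log_len=3
Op 3: F1 acks idx 2 -> match: F0=0 F1=2; commitIndex=2
Op 4: append 3 -> log_len=6
Op 5: append 2 -> log_len=8
Op 6: append 2 -> log_len=10
Op 7: F0 acks idx 5 -> match: F0=5 F1=2; commitIndex=5
Op 8: append 3 -> log_len=13
Op 9: F0 acks idx 9 -> match: F0=9 F1=2; commitIndex=9
Op 10: F0 acks idx 4 -> match: F0=9 F1=2; commitIndex=9
Op 11: F0 acks idx 13 -> match: F0=13 F1=2; commitIndex=13

Answer: 11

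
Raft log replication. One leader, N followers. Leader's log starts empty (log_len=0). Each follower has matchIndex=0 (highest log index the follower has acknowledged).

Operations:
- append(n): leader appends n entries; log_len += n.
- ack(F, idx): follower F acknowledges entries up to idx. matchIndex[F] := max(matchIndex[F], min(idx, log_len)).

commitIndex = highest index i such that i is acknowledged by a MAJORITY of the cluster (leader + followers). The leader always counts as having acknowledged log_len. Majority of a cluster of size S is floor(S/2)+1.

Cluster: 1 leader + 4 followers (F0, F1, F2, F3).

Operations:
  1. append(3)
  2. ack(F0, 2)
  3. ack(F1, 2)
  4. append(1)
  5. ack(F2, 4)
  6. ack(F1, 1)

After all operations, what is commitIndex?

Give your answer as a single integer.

Op 1: append 3 -> log_len=3
Op 2: F0 acks idx 2 -> match: F0=2 F1=0 F2=0 F3=0; commitIndex=0
Op 3: F1 acks idx 2 -> match: F0=2 F1=2 F2=0 F3=0; commitIndex=2
Op 4: append 1 -> log_len=4
Op 5: F2 acks idx 4 -> match: F0=2 F1=2 F2=4 F3=0; commitIndex=2
Op 6: F1 acks idx 1 -> match: F0=2 F1=2 F2=4 F3=0; commitIndex=2

Answer: 2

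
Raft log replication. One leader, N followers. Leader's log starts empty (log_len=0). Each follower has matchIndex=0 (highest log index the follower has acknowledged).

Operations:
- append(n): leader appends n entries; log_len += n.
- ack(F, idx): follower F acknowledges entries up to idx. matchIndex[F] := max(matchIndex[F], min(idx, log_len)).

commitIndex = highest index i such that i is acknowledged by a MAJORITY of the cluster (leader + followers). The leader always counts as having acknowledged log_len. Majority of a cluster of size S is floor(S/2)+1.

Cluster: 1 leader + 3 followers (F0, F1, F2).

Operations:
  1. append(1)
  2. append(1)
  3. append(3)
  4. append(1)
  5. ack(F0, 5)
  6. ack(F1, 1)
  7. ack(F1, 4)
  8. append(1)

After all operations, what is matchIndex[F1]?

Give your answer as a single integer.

Op 1: append 1 -> log_len=1
Op 2: append 1 -> log_len=2
Op 3: append 3 -> log_len=5
Op 4: append 1 -> log_len=6
Op 5: F0 acks idx 5 -> match: F0=5 F1=0 F2=0; commitIndex=0
Op 6: F1 acks idx 1 -> match: F0=5 F1=1 F2=0; commitIndex=1
Op 7: F1 acks idx 4 -> match: F0=5 F1=4 F2=0; commitIndex=4
Op 8: append 1 -> log_len=7

Answer: 4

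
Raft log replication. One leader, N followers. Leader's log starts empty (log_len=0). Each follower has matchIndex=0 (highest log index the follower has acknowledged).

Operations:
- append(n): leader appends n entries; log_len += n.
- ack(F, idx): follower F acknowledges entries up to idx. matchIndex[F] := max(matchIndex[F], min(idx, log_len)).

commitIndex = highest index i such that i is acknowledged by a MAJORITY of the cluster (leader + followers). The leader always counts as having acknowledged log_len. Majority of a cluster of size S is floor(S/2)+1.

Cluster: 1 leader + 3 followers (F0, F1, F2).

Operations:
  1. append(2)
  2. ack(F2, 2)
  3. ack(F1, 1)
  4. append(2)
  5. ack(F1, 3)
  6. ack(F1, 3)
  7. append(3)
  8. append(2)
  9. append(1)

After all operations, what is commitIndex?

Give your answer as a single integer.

Answer: 2

Derivation:
Op 1: append 2 -> log_len=2
Op 2: F2 acks idx 2 -> match: F0=0 F1=0 F2=2; commitIndex=0
Op 3: F1 acks idx 1 -> match: F0=0 F1=1 F2=2; commitIndex=1
Op 4: append 2 -> log_len=4
Op 5: F1 acks idx 3 -> match: F0=0 F1=3 F2=2; commitIndex=2
Op 6: F1 acks idx 3 -> match: F0=0 F1=3 F2=2; commitIndex=2
Op 7: append 3 -> log_len=7
Op 8: append 2 -> log_len=9
Op 9: append 1 -> log_len=10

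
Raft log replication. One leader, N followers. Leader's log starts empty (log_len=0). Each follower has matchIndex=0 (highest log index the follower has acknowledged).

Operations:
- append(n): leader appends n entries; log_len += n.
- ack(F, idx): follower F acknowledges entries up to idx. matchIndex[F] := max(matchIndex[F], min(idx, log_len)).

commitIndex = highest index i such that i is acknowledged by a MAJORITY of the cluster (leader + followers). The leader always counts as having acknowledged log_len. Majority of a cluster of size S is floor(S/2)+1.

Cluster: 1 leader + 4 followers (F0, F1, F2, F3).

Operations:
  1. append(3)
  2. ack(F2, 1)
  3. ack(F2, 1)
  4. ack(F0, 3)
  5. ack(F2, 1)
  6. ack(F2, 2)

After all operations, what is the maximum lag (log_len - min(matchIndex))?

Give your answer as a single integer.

Op 1: append 3 -> log_len=3
Op 2: F2 acks idx 1 -> match: F0=0 F1=0 F2=1 F3=0; commitIndex=0
Op 3: F2 acks idx 1 -> match: F0=0 F1=0 F2=1 F3=0; commitIndex=0
Op 4: F0 acks idx 3 -> match: F0=3 F1=0 F2=1 F3=0; commitIndex=1
Op 5: F2 acks idx 1 -> match: F0=3 F1=0 F2=1 F3=0; commitIndex=1
Op 6: F2 acks idx 2 -> match: F0=3 F1=0 F2=2 F3=0; commitIndex=2

Answer: 3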